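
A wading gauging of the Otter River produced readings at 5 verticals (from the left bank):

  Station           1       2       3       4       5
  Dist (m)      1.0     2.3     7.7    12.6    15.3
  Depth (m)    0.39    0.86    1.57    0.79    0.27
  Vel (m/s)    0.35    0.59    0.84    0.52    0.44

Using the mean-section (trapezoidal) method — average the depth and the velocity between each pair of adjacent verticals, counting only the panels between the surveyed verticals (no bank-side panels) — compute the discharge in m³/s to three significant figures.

Panel 1-2: Δb = 1.3 m, d̄ = (0.39+0.86)/2 = 0.625, v̄ = (0.35+0.59)/2 = 0.47 → q = 1.3×0.625×0.47 = 0.3819 m³/s
Panel 2-3: Δb = 5.4 m, d̄ = (0.86+1.57)/2 = 1.215, v̄ = (0.59+0.84)/2 = 0.715 → q = 5.4×1.215×0.715 = 4.691 m³/s
Panel 3-4: Δb = 4.9 m, d̄ = (1.57+0.79)/2 = 1.18, v̄ = (0.84+0.52)/2 = 0.68 → q = 4.9×1.18×0.68 = 3.932 m³/s
Panel 4-5: Δb = 2.7 m, d̄ = (0.79+0.27)/2 = 0.53, v̄ = (0.52+0.44)/2 = 0.48 → q = 2.7×0.53×0.48 = 0.6869 m³/s
Q = Σ q = 9.692 m³/s

9.69 m³/s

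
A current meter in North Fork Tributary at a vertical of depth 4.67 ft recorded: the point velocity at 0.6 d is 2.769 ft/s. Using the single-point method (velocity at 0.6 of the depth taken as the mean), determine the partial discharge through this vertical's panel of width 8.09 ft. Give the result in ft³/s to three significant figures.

v̄ = v₀.₆ = 2.769 ft/s
q = v̄ × d × w = 2.769 × 4.67 × 8.09 = 104.6 ft³/s

105 ft³/s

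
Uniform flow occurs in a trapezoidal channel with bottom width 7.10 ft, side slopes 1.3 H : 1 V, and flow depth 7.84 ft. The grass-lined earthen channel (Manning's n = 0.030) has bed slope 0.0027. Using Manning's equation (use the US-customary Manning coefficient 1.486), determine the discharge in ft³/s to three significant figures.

A = (b + z·y)·y = (7.10 + 1.3×7.84)×7.84 = 135.6 ft²
P = b + 2y√(1+z²) = 7.10 + 2×7.84×√(1+1.3²) = 32.82 ft
R = A/P = 135.6/32.82 = 4.131 ft
Q = (1.486/n)·A·R^(2/3)·S^(1/2) = (1.486/0.030) × 135.6 × 4.131^(2/3) × 0.0027^(1/2) = 898.4 ft³/s

898 ft³/s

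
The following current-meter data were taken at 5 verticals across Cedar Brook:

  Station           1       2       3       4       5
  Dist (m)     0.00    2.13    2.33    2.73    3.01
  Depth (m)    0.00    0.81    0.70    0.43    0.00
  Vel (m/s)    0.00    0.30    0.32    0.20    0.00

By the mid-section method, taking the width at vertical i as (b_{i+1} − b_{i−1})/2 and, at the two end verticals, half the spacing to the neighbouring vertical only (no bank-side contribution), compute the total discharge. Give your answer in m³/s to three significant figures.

w_2 = (2.33 − 0.00)/2 = 1.165 m; q_2 = 0.30 × 0.81 × 1.165 = 0.2831 m³/s
w_3 = (2.73 − 2.13)/2 = 0.3 m; q_3 = 0.32 × 0.70 × 0.3 = 0.06720 m³/s
w_4 = (3.01 − 2.33)/2 = 0.34 m; q_4 = 0.20 × 0.43 × 0.34 = 0.02924 m³/s
Stations 1, 5 contribute zero (depth or velocity is 0).
Q = Σ qᵢ = 0.3795 m³/s

0.380 m³/s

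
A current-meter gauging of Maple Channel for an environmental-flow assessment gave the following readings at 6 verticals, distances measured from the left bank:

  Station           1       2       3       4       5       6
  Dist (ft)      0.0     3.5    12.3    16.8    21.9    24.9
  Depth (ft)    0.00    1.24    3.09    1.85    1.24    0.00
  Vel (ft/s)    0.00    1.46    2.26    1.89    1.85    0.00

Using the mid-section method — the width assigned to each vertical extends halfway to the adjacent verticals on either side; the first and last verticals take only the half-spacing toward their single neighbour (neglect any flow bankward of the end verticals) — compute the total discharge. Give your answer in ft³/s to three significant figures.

w_2 = (12.3 − 0.0)/2 = 6.15 ft; q_2 = 1.46 × 1.24 × 6.15 = 11.13 ft³/s
w_3 = (16.8 − 3.5)/2 = 6.65 ft; q_3 = 2.26 × 3.09 × 6.65 = 46.44 ft³/s
w_4 = (21.9 − 12.3)/2 = 4.8 ft; q_4 = 1.89 × 1.85 × 4.8 = 16.78 ft³/s
w_5 = (24.9 − 16.8)/2 = 4.05 ft; q_5 = 1.85 × 1.24 × 4.05 = 9.291 ft³/s
Stations 1, 6 contribute zero (depth or velocity is 0).
Q = Σ qᵢ = 83.65 ft³/s

83.6 ft³/s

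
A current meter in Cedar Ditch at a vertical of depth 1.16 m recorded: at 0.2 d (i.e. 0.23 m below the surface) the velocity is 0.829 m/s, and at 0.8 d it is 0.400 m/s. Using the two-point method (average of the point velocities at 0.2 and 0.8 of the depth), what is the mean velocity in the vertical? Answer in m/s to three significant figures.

0.615 m/s

v̄ = (0.829 + 0.400) / 2 = 0.6145 m/s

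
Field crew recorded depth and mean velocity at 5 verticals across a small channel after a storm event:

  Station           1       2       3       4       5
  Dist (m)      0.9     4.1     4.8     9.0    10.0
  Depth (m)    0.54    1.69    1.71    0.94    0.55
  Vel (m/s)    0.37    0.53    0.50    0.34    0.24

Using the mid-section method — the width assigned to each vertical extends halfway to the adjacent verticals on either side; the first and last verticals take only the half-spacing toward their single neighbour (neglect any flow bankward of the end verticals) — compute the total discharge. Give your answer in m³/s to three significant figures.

5.06 m³/s

w_1 = (4.1 − 0.9)/2 = 1.6 m; q_1 = 0.37 × 0.54 × 1.6 = 0.3197 m³/s
w_2 = (4.8 − 0.9)/2 = 1.95 m; q_2 = 0.53 × 1.69 × 1.95 = 1.747 m³/s
w_3 = (9.0 − 4.1)/2 = 2.45 m; q_3 = 0.50 × 1.71 × 2.45 = 2.095 m³/s
w_4 = (10.0 − 4.8)/2 = 2.6 m; q_4 = 0.34 × 0.94 × 2.6 = 0.8310 m³/s
w_5 = (10.0 − 9.0)/2 = 0.5 m; q_5 = 0.24 × 0.55 × 0.5 = 0.06600 m³/s
Q = Σ qᵢ = 5.058 m³/s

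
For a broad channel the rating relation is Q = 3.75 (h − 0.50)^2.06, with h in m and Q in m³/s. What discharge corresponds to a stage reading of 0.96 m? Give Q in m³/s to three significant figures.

Q = 3.75 × (0.96 − 0.50)^2.06 = 3.75 × 0.46^2.06 = 0.7574 m³/s

0.757 m³/s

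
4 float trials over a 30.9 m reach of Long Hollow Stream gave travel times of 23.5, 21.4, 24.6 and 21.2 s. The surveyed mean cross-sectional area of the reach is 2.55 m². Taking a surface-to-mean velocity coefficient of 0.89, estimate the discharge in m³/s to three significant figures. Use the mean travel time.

3.09 m³/s

t̄ = (23.5 + 21.4 + 24.6 + 21.2) / 4 = 22.675 s
v_surface = L / t̄ = 30.9 / 22.675 = 1.363 m/s
v_mean = 0.89 × 1.363 = 1.213 m/s
Q = A × v_mean = 2.55 × 1.213 = 3.093 m³/s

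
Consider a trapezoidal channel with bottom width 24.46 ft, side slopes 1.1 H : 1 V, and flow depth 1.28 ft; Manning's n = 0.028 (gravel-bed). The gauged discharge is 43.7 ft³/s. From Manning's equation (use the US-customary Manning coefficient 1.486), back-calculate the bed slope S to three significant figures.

0.000501

A = (b + z·y)·y = (24.46 + 1.1×1.28)×1.28 = 33.11 ft²
P = b + 2y√(1+z²) = 24.46 + 2×1.28×√(1+1.1²) = 28.27 ft
R = A/P = 33.11/28.27 = 1.171 ft
S = (Q·n / (1.486·A·R^(2/3)))² = (43.7×0.028 / (1.486×33.11×1.111))² = 0.0005008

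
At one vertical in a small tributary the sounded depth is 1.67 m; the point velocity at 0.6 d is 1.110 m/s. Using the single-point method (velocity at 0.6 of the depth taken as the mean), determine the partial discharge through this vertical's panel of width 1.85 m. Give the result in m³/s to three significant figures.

3.43 m³/s

v̄ = v₀.₆ = 1.110 m/s
q = v̄ × d × w = 1.110 × 1.67 × 1.85 = 3.429 m³/s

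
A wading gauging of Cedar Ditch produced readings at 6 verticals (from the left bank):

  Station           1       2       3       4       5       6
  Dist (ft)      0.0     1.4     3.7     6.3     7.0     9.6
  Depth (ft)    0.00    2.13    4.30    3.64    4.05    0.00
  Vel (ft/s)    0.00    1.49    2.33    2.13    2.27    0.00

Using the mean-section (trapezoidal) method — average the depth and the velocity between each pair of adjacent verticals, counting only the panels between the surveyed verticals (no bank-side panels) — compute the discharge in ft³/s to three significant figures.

Panel 1-2: Δb = 1.4 ft, d̄ = (0.00+2.13)/2 = 1.065, v̄ = (0.00+1.49)/2 = 0.745 → q = 1.4×1.065×0.745 = 1.111 ft³/s
Panel 2-3: Δb = 2.3 ft, d̄ = (2.13+4.30)/2 = 3.215, v̄ = (1.49+2.33)/2 = 1.91 → q = 2.3×3.215×1.91 = 14.12 ft³/s
Panel 3-4: Δb = 2.6 ft, d̄ = (4.30+3.64)/2 = 3.97, v̄ = (2.33+2.13)/2 = 2.23 → q = 2.6×3.97×2.23 = 23.02 ft³/s
Panel 4-5: Δb = 0.7 ft, d̄ = (3.64+4.05)/2 = 3.845, v̄ = (2.13+2.27)/2 = 2.2 → q = 0.7×3.845×2.2 = 5.921 ft³/s
Panel 5-6: Δb = 2.6 ft, d̄ = (4.05+0.00)/2 = 2.025, v̄ = (2.27+0.00)/2 = 1.135 → q = 2.6×2.025×1.135 = 5.976 ft³/s
Q = Σ q = 50.15 ft³/s

50.1 ft³/s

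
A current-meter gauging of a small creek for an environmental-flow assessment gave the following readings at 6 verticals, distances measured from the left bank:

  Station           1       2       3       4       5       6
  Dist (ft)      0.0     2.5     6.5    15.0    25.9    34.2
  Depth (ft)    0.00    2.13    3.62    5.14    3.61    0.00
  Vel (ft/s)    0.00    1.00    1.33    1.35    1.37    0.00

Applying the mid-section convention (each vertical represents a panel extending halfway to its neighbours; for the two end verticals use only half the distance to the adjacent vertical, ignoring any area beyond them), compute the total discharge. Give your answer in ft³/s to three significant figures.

152 ft³/s

w_2 = (6.5 − 0.0)/2 = 3.25 ft; q_2 = 1.00 × 2.13 × 3.25 = 6.923 ft³/s
w_3 = (15.0 − 2.5)/2 = 6.25 ft; q_3 = 1.33 × 3.62 × 6.25 = 30.09 ft³/s
w_4 = (25.9 − 6.5)/2 = 9.7 ft; q_4 = 1.35 × 5.14 × 9.7 = 67.31 ft³/s
w_5 = (34.2 − 15.0)/2 = 9.6 ft; q_5 = 1.37 × 3.61 × 9.6 = 47.48 ft³/s
Stations 1, 6 contribute zero (depth or velocity is 0).
Q = Σ qᵢ = 151.8 ft³/s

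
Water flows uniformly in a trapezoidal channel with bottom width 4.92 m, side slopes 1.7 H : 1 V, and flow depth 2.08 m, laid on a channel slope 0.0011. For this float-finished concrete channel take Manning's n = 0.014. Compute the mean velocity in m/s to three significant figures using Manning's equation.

2.88 m/s

A = (b + z·y)·y = (4.92 + 1.7×2.08)×2.08 = 17.59 m²
P = b + 2y√(1+z²) = 4.92 + 2×2.08×√(1+1.7²) = 13.12 m
R = A/P = 17.59/13.12 = 1.340 m
Q = (1/n)·A·R^(2/3)·S^(1/2) = (1/0.014) × 17.59 × 1.340^(2/3) × 0.0011^(1/2) = 50.65 m³/s
V = Q/A = 50.65/17.59 = 2.880 m/s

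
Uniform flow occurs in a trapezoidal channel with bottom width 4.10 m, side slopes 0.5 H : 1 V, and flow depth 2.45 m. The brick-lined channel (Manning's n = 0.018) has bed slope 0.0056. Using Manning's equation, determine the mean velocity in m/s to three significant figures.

5.11 m/s

A = (b + z·y)·y = (4.10 + 0.5×2.45)×2.45 = 13.05 m²
P = b + 2y√(1+z²) = 4.10 + 2×2.45×√(1+0.5²) = 9.578 m
R = A/P = 13.05/9.578 = 1.362 m
Q = (1/n)·A·R^(2/3)·S^(1/2) = (1/0.018) × 13.05 × 1.362^(2/3) × 0.0056^(1/2) = 66.65 m³/s
V = Q/A = 66.65/13.05 = 5.108 m/s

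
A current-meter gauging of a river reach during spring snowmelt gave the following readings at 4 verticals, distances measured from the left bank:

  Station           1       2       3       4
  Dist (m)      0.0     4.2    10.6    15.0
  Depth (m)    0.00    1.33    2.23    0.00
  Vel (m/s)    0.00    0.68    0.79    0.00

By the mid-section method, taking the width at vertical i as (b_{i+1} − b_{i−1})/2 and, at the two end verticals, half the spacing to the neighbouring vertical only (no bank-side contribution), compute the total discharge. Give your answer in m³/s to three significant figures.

w_2 = (10.6 − 0.0)/2 = 5.3 m; q_2 = 0.68 × 1.33 × 5.3 = 4.793 m³/s
w_3 = (15.0 − 4.2)/2 = 5.4 m; q_3 = 0.79 × 2.23 × 5.4 = 9.513 m³/s
Stations 1, 4 contribute zero (depth or velocity is 0).
Q = Σ qᵢ = 14.31 m³/s

14.3 m³/s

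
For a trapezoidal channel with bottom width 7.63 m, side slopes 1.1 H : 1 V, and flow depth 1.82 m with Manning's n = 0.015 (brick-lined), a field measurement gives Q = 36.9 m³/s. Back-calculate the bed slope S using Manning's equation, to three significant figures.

A = (b + z·y)·y = (7.63 + 1.1×1.82)×1.82 = 17.53 m²
P = b + 2y√(1+z²) = 7.63 + 2×1.82×√(1+1.1²) = 13.04 m
R = A/P = 17.53/13.04 = 1.344 m
S = (Q·n / (1·A·R^(2/3)))² = (36.9×0.015 / (1×17.53×1.218))² = 0.0006720

0.000672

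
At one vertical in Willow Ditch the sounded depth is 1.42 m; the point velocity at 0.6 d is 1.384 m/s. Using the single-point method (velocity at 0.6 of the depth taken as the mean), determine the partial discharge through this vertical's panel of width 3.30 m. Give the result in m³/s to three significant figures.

v̄ = v₀.₆ = 1.384 m/s
q = v̄ × d × w = 1.384 × 1.42 × 3.30 = 6.485 m³/s

6.49 m³/s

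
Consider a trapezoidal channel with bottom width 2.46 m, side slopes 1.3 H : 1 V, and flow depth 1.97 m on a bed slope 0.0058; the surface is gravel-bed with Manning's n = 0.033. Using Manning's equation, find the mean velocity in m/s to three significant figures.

2.47 m/s

A = (b + z·y)·y = (2.46 + 1.3×1.97)×1.97 = 9.891 m²
P = b + 2y√(1+z²) = 2.46 + 2×1.97×√(1+1.3²) = 8.922 m
R = A/P = 9.891/8.922 = 1.109 m
Q = (1/n)·A·R^(2/3)·S^(1/2) = (1/0.033) × 9.891 × 1.109^(2/3) × 0.0058^(1/2) = 24.45 m³/s
V = Q/A = 24.45/9.891 = 2.472 m/s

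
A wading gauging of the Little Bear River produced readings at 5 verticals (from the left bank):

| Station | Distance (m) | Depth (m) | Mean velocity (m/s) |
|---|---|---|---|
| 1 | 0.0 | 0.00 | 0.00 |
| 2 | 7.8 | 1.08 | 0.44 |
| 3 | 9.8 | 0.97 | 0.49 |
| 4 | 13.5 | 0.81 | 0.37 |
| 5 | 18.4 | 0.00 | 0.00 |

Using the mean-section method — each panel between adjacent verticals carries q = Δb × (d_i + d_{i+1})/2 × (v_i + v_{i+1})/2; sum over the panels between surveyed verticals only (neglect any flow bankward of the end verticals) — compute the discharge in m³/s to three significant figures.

Panel 1-2: Δb = 7.8 m, d̄ = (0.00+1.08)/2 = 0.54, v̄ = (0.00+0.44)/2 = 0.22 → q = 7.8×0.54×0.22 = 0.9266 m³/s
Panel 2-3: Δb = 2 m, d̄ = (1.08+0.97)/2 = 1.025, v̄ = (0.44+0.49)/2 = 0.465 → q = 2×1.025×0.465 = 0.9533 m³/s
Panel 3-4: Δb = 3.7 m, d̄ = (0.97+0.81)/2 = 0.89, v̄ = (0.49+0.37)/2 = 0.43 → q = 3.7×0.89×0.43 = 1.416 m³/s
Panel 4-5: Δb = 4.9 m, d̄ = (0.81+0.00)/2 = 0.405, v̄ = (0.37+0.00)/2 = 0.185 → q = 4.9×0.405×0.185 = 0.3671 m³/s
Q = Σ q = 3.663 m³/s

3.66 m³/s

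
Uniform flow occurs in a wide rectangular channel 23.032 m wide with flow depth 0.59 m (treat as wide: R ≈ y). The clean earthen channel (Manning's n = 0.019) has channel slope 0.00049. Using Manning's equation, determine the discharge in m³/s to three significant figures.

11.1 m³/s

A = b·y = 23.032 × 0.59 = 13.59 m²
Wide channel: R ≈ y = 0.59 m
Q = (1/n)·A·R^(2/3)·S^(1/2) = (1/0.019) × 13.59 × 0.5900^(2/3) × 0.00049^(1/2) = 11.14 m³/s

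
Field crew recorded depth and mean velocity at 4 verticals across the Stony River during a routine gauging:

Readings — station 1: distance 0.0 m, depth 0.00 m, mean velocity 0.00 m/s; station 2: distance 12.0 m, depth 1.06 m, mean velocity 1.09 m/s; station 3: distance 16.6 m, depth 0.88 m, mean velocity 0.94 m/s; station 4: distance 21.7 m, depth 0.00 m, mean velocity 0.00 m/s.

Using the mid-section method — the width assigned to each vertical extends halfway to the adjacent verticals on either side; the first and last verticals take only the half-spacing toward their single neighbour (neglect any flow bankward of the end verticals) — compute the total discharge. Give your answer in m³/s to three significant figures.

13.6 m³/s

w_2 = (16.6 − 0.0)/2 = 8.3 m; q_2 = 1.09 × 1.06 × 8.3 = 9.590 m³/s
w_3 = (21.7 − 12.0)/2 = 4.85 m; q_3 = 0.94 × 0.88 × 4.85 = 4.012 m³/s
Stations 1, 4 contribute zero (depth or velocity is 0).
Q = Σ qᵢ = 13.60 m³/s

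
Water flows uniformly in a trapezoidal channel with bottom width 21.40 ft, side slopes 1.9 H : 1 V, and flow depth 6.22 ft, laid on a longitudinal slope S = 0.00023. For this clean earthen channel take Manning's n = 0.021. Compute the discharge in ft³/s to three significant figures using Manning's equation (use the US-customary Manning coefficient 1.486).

A = (b + z·y)·y = (21.40 + 1.9×6.22)×6.22 = 206.6 ft²
P = b + 2y√(1+z²) = 21.40 + 2×6.22×√(1+1.9²) = 48.11 ft
R = A/P = 206.6/48.11 = 4.295 ft
Q = (1.486/n)·A·R^(2/3)·S^(1/2) = (1.486/0.021) × 206.6 × 4.295^(2/3) × 0.00023^(1/2) = 585.8 ft³/s

586 ft³/s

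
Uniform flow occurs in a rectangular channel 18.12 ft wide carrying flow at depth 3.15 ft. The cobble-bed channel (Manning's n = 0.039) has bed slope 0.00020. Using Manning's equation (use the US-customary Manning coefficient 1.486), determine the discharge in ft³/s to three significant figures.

54.2 ft³/s

A = b·y = 18.12 × 3.15 = 57.08 ft²
P = b + 2y = 18.12 + 2×3.15 = 24.42 ft
R = A/P = 57.08/24.42 = 2.337 ft
Q = (1.486/n)·A·R^(2/3)·S^(1/2) = (1.486/0.039) × 57.08 × 2.337^(2/3) × 0.00020^(1/2) = 54.17 ft³/s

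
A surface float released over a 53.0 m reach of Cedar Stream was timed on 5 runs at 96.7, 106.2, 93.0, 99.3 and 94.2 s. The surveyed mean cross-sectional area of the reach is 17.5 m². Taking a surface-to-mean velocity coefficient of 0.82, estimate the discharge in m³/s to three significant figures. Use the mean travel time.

t̄ = (96.7 + 106.2 + 93.0 + 99.3 + 94.2) / 5 = 97.88 s
v_surface = L / t̄ = 53.0 / 97.88 = 0.5415 m/s
v_mean = 0.82 × 0.5415 = 0.4440 m/s
Q = A × v_mean = 17.5 × 0.4440 = 7.770 m³/s

7.77 m³/s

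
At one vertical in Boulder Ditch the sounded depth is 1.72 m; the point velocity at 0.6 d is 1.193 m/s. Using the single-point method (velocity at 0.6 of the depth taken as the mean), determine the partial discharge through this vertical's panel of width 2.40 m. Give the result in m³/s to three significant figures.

4.92 m³/s

v̄ = v₀.₆ = 1.193 m/s
q = v̄ × d × w = 1.193 × 1.72 × 2.40 = 4.925 m³/s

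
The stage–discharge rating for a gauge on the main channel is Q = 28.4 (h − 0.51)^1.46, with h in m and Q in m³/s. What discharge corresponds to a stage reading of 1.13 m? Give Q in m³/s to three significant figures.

14.1 m³/s

Q = 28.4 × (1.13 − 0.51)^1.46 = 28.4 × 0.62^1.46 = 14.13 m³/s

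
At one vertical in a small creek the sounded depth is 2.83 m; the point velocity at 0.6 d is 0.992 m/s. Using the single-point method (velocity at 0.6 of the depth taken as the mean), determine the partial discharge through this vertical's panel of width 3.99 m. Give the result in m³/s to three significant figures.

11.2 m³/s

v̄ = v₀.₆ = 0.992 m/s
q = v̄ × d × w = 0.9920 × 2.83 × 3.99 = 11.20 m³/s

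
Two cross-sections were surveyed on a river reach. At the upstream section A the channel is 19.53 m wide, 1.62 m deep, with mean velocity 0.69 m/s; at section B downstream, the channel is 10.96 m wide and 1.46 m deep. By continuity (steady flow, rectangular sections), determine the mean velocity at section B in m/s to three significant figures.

1.36 m/s

Q = A₁V₁ = (19.53×1.62) × 0.69 = 21.83 m³/s
A₂ = 10.96 × 1.46 = 16.00 m²
V₂ = Q/A₂ = 21.83/16.00 = 1.364 m/s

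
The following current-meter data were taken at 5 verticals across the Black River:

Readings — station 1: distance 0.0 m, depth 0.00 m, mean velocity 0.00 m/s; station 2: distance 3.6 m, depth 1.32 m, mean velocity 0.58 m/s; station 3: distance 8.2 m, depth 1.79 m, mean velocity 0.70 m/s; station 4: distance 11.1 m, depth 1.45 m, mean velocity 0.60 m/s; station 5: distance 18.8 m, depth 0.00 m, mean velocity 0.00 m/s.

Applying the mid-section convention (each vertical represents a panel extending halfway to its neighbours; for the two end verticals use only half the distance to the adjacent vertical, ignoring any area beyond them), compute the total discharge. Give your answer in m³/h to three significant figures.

44800 m³/h

w_2 = (8.2 − 0.0)/2 = 4.1 m; q_2 = 0.58 × 1.32 × 4.1 = 3.139 m³/s
w_3 = (11.1 − 3.6)/2 = 3.75 m; q_3 = 0.70 × 1.79 × 3.75 = 4.699 m³/s
w_4 = (18.8 − 8.2)/2 = 5.3 m; q_4 = 0.60 × 1.45 × 5.3 = 4.611 m³/s
Stations 1, 5 contribute zero (depth or velocity is 0).
Q = Σ qᵢ = 12.45 m³/s
= 12.45 × 3600 = 44820 m³/h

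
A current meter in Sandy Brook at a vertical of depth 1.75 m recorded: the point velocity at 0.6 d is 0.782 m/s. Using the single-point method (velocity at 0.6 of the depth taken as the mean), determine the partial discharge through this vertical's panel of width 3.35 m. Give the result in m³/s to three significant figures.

4.58 m³/s

v̄ = v₀.₆ = 0.782 m/s
q = v̄ × d × w = 0.7820 × 1.75 × 3.35 = 4.584 m³/s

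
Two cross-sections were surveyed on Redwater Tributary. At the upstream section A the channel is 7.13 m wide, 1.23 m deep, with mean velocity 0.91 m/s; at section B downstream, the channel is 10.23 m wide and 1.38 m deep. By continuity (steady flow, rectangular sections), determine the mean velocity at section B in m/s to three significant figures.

Q = A₁V₁ = (7.13×1.23) × 0.91 = 7.981 m³/s
A₂ = 10.23 × 1.38 = 14.12 m²
V₂ = Q/A₂ = 7.981/14.12 = 0.5653 m/s

0.565 m/s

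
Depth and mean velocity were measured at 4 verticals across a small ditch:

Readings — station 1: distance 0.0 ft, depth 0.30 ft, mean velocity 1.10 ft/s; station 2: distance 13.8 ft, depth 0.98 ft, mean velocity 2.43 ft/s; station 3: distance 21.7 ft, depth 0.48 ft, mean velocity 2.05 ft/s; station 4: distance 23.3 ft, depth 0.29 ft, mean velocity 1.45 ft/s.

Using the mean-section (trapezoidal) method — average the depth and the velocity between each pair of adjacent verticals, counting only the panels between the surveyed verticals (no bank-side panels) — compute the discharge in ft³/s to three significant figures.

Panel 1-2: Δb = 13.8 ft, d̄ = (0.30+0.98)/2 = 0.64, v̄ = (1.10+2.43)/2 = 1.765 → q = 13.8×0.64×1.765 = 15.59 ft³/s
Panel 2-3: Δb = 7.9 ft, d̄ = (0.98+0.48)/2 = 0.73, v̄ = (2.43+2.05)/2 = 2.24 → q = 7.9×0.73×2.24 = 12.92 ft³/s
Panel 3-4: Δb = 1.6 ft, d̄ = (0.48+0.29)/2 = 0.385, v̄ = (2.05+1.45)/2 = 1.75 → q = 1.6×0.385×1.75 = 1.078 ft³/s
Q = Σ q = 29.58 ft³/s

29.6 ft³/s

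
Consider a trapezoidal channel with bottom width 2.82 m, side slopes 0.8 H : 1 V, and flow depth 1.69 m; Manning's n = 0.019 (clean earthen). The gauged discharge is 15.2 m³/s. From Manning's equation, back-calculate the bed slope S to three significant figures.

A = (b + z·y)·y = (2.82 + 0.8×1.69)×1.69 = 7.051 m²
P = b + 2y√(1+z²) = 2.82 + 2×1.69×√(1+0.8²) = 7.149 m
R = A/P = 7.051/7.149 = 0.9863 m
S = (Q·n / (1·A·R^(2/3)))² = (15.2×0.019 / (1×7.051×0.9909))² = 0.001709

0.00171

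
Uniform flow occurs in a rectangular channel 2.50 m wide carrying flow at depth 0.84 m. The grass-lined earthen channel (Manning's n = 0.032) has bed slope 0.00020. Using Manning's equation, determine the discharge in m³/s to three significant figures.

0.587 m³/s

A = b·y = 2.50 × 0.84 = 2.100 m²
P = b + 2y = 2.50 + 2×0.84 = 4.180 m
R = A/P = 2.100/4.180 = 0.5024 m
Q = (1/n)·A·R^(2/3)·S^(1/2) = (1/0.032) × 2.100 × 0.5024^(2/3) × 0.00020^(1/2) = 0.5865 m³/s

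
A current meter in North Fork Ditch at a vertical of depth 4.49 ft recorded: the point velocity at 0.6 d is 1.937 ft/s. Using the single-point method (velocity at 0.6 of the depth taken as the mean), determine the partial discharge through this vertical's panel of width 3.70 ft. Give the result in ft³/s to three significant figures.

32.2 ft³/s

v̄ = v₀.₆ = 1.937 ft/s
q = v̄ × d × w = 1.937 × 4.49 × 3.70 = 32.18 ft³/s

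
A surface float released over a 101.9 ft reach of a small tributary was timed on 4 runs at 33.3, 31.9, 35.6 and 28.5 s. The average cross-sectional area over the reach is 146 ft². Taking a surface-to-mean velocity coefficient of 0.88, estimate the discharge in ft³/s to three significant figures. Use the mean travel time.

405 ft³/s

t̄ = (33.3 + 31.9 + 35.6 + 28.5) / 4 = 32.325 s
v_surface = L / t̄ = 101.9 / 32.325 = 3.152 ft/s
v_mean = 0.88 × 3.152 = 2.774 ft/s
Q = A × v_mean = 146 × 2.774 = 405.0 ft³/s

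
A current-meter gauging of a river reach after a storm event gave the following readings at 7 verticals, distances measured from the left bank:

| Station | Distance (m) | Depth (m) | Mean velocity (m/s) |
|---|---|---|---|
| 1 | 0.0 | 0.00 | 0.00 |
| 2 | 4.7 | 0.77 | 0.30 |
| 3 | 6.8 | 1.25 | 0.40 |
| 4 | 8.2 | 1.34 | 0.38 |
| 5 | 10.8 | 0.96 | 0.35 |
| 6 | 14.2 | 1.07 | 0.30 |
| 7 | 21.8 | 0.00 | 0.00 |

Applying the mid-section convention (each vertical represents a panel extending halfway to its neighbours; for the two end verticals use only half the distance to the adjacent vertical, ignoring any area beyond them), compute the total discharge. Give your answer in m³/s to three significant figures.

5.45 m³/s

w_2 = (6.8 − 0.0)/2 = 3.4 m; q_2 = 0.30 × 0.77 × 3.4 = 0.7854 m³/s
w_3 = (8.2 − 4.7)/2 = 1.75 m; q_3 = 0.40 × 1.25 × 1.75 = 0.8750 m³/s
w_4 = (10.8 − 6.8)/2 = 2 m; q_4 = 0.38 × 1.34 × 2 = 1.018 m³/s
w_5 = (14.2 − 8.2)/2 = 3 m; q_5 = 0.35 × 0.96 × 3 = 1.008 m³/s
w_6 = (21.8 − 10.8)/2 = 5.5 m; q_6 = 0.30 × 1.07 × 5.5 = 1.766 m³/s
Stations 1, 7 contribute zero (depth or velocity is 0).
Q = Σ qᵢ = 5.452 m³/s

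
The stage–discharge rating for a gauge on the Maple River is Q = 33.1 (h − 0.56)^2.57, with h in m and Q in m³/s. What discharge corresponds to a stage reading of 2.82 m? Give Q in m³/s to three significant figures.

Q = 33.1 × (2.82 − 0.56)^2.57 = 33.1 × 2.26^2.57 = 269.1 m³/s

269 m³/s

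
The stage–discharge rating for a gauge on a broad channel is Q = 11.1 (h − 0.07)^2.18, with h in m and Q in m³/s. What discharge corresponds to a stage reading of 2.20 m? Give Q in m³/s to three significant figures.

57.7 m³/s

Q = 11.1 × (2.20 − 0.07)^2.18 = 11.1 × 2.13^2.18 = 57.70 m³/s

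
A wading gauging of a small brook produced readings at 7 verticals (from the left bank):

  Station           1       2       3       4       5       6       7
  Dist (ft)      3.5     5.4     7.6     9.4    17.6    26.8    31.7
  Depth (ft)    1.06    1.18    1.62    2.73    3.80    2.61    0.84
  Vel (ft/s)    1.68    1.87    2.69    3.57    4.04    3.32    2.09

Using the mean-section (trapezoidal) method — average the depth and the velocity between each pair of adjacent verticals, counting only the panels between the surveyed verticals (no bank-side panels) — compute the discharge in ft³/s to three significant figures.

256 ft³/s

Panel 1-2: Δb = 1.9 ft, d̄ = (1.06+1.18)/2 = 1.12, v̄ = (1.68+1.87)/2 = 1.775 → q = 1.9×1.12×1.775 = 3.777 ft³/s
Panel 2-3: Δb = 2.2 ft, d̄ = (1.18+1.62)/2 = 1.4, v̄ = (1.87+2.69)/2 = 2.28 → q = 2.2×1.4×2.28 = 7.022 ft³/s
Panel 3-4: Δb = 1.8 ft, d̄ = (1.62+2.73)/2 = 2.175, v̄ = (2.69+3.57)/2 = 3.13 → q = 1.8×2.175×3.13 = 12.25 ft³/s
Panel 4-5: Δb = 8.2 ft, d̄ = (2.73+3.80)/2 = 3.265, v̄ = (3.57+4.04)/2 = 3.805 → q = 8.2×3.265×3.805 = 101.9 ft³/s
Panel 5-6: Δb = 9.2 ft, d̄ = (3.80+2.61)/2 = 3.205, v̄ = (4.04+3.32)/2 = 3.68 → q = 9.2×3.205×3.68 = 108.5 ft³/s
Panel 6-7: Δb = 4.9 ft, d̄ = (2.61+0.84)/2 = 1.725, v̄ = (3.32+2.09)/2 = 2.705 → q = 4.9×1.725×2.705 = 22.86 ft³/s
Q = Σ q = 256.3 ft³/s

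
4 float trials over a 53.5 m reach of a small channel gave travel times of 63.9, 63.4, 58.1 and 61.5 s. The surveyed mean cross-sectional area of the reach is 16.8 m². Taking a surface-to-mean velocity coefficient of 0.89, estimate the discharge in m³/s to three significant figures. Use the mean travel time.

13.0 m³/s

t̄ = (63.9 + 63.4 + 58.1 + 61.5) / 4 = 61.725 s
v_surface = L / t̄ = 53.5 / 61.725 = 0.8667 m/s
v_mean = 0.89 × 0.8667 = 0.7714 m/s
Q = A × v_mean = 16.8 × 0.7714 = 12.96 m³/s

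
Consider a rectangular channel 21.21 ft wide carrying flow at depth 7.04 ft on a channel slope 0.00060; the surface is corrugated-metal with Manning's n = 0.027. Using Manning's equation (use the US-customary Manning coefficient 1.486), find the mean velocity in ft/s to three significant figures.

A = b·y = 21.21 × 7.04 = 149.3 ft²
P = b + 2y = 21.21 + 2×7.04 = 35.29 ft
R = A/P = 149.3/35.29 = 4.231 ft
Q = (1.486/n)·A·R^(2/3)·S^(1/2) = (1.486/0.027) × 149.3 × 4.231^(2/3) × 0.00060^(1/2) = 526.6 ft³/s
V = Q/A = 526.6/149.3 = 3.527 ft/s

3.53 ft/s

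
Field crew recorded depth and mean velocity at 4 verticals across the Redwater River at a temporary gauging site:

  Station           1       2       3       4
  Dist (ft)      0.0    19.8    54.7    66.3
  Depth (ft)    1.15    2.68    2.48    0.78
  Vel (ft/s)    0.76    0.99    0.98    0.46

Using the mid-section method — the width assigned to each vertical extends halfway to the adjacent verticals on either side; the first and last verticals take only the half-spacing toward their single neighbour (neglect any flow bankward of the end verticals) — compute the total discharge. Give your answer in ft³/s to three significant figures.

w_1 = (19.8 − 0.0)/2 = 9.9 ft; q_1 = 0.76 × 1.15 × 9.9 = 8.653 ft³/s
w_2 = (54.7 − 0.0)/2 = 27.35 ft; q_2 = 0.99 × 2.68 × 27.35 = 72.57 ft³/s
w_3 = (66.3 − 19.8)/2 = 23.25 ft; q_3 = 0.98 × 2.48 × 23.25 = 56.51 ft³/s
w_4 = (66.3 − 54.7)/2 = 5.8 ft; q_4 = 0.46 × 0.78 × 5.8 = 2.081 ft³/s
Q = Σ qᵢ = 139.8 ft³/s

140 ft³/s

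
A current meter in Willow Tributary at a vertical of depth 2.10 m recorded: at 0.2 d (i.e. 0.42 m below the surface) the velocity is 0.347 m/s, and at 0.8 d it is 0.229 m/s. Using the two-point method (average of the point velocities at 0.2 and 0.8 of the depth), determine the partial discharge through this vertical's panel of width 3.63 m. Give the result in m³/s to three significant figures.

2.20 m³/s

v̄ = (0.347 + 0.229) / 2 = 0.2880 m/s
q = v̄ × d × w = 0.2880 × 2.10 × 3.63 = 2.195 m³/s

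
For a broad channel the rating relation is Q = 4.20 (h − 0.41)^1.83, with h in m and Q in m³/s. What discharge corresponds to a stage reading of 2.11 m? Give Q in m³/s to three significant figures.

Q = 4.20 × (2.11 − 0.41)^1.83 = 4.20 × 1.7^1.83 = 11.09 m³/s

11.1 m³/s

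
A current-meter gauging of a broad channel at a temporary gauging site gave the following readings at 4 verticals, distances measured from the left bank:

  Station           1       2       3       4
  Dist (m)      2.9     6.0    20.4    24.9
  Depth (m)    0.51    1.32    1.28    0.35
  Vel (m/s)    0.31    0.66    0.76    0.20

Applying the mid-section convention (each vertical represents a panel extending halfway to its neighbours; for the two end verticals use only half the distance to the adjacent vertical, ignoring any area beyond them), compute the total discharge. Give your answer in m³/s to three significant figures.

w_1 = (6.0 − 2.9)/2 = 1.55 m; q_1 = 0.31 × 0.51 × 1.55 = 0.2451 m³/s
w_2 = (20.4 − 2.9)/2 = 8.75 m; q_2 = 0.66 × 1.32 × 8.75 = 7.623 m³/s
w_3 = (24.9 − 6.0)/2 = 9.45 m; q_3 = 0.76 × 1.28 × 9.45 = 9.193 m³/s
w_4 = (24.9 − 20.4)/2 = 2.25 m; q_4 = 0.20 × 0.35 × 2.25 = 0.1575 m³/s
Q = Σ qᵢ = 17.22 m³/s

17.2 m³/s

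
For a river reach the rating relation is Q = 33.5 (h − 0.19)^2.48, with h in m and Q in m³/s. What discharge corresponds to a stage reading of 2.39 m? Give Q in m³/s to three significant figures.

237 m³/s

Q = 33.5 × (2.39 − 0.19)^2.48 = 33.5 × 2.2^2.48 = 236.7 m³/s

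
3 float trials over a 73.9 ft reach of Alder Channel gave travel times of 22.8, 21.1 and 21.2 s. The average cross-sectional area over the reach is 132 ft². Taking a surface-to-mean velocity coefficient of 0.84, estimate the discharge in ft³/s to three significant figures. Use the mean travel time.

378 ft³/s

t̄ = (22.8 + 21.1 + 21.2) / 3 = 21.7 s
v_surface = L / t̄ = 73.9 / 21.7 = 3.406 ft/s
v_mean = 0.84 × 3.406 = 2.861 ft/s
Q = A × v_mean = 132 × 2.861 = 377.6 ft³/s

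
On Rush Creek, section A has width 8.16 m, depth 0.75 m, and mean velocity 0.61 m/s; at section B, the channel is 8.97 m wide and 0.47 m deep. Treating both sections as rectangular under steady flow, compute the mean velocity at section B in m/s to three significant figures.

0.886 m/s

Q = A₁V₁ = (8.16×0.75) × 0.61 = 3.733 m³/s
A₂ = 8.97 × 0.47 = 4.216 m²
V₂ = Q/A₂ = 3.733/4.216 = 0.8855 m/s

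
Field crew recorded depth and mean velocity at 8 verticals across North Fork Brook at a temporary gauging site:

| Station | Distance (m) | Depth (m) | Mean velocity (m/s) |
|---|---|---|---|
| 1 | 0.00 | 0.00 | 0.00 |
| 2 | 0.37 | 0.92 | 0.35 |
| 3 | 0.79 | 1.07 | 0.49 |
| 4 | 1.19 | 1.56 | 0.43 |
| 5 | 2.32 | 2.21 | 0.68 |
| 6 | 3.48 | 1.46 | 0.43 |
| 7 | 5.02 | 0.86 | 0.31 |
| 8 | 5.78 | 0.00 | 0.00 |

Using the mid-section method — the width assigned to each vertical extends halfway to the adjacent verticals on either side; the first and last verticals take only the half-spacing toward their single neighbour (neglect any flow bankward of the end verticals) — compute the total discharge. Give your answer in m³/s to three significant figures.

3.73 m³/s

w_2 = (0.79 − 0.00)/2 = 0.395 m; q_2 = 0.35 × 0.92 × 0.395 = 0.1272 m³/s
w_3 = (1.19 − 0.37)/2 = 0.41 m; q_3 = 0.49 × 1.07 × 0.41 = 0.2150 m³/s
w_4 = (2.32 − 0.79)/2 = 0.765 m; q_4 = 0.43 × 1.56 × 0.765 = 0.5132 m³/s
w_5 = (3.48 − 1.19)/2 = 1.145 m; q_5 = 0.68 × 2.21 × 1.145 = 1.721 m³/s
w_6 = (5.02 − 2.32)/2 = 1.35 m; q_6 = 0.43 × 1.46 × 1.35 = 0.8475 m³/s
w_7 = (5.78 − 3.48)/2 = 1.15 m; q_7 = 0.31 × 0.86 × 1.15 = 0.3066 m³/s
Stations 1, 8 contribute zero (depth or velocity is 0).
Q = Σ qᵢ = 3.730 m³/s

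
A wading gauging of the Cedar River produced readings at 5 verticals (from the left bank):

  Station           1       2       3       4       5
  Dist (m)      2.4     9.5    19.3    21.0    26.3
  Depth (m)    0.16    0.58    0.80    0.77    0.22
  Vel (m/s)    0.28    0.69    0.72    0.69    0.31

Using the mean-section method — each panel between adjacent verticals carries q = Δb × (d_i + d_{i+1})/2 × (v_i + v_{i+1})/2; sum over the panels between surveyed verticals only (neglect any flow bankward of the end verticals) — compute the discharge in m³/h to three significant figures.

Panel 1-2: Δb = 7.1 m, d̄ = (0.16+0.58)/2 = 0.37, v̄ = (0.28+0.69)/2 = 0.485 → q = 7.1×0.37×0.485 = 1.274 m³/s
Panel 2-3: Δb = 9.8 m, d̄ = (0.58+0.80)/2 = 0.69, v̄ = (0.69+0.72)/2 = 0.705 → q = 9.8×0.69×0.705 = 4.767 m³/s
Panel 3-4: Δb = 1.7 m, d̄ = (0.80+0.77)/2 = 0.785, v̄ = (0.72+0.69)/2 = 0.705 → q = 1.7×0.785×0.705 = 0.9408 m³/s
Panel 4-5: Δb = 5.3 m, d̄ = (0.77+0.22)/2 = 0.495, v̄ = (0.69+0.31)/2 = 0.5 → q = 5.3×0.495×0.5 = 1.312 m³/s
Q = Σ q = 8.294 m³/s
= 8.294 × 3600 = 29860 m³/h

29900 m³/h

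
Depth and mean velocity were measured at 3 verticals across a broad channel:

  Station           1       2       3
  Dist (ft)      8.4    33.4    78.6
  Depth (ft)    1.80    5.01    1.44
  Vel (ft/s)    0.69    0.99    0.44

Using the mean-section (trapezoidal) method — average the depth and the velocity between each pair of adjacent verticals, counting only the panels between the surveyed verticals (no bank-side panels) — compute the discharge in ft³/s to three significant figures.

176 ft³/s

Panel 1-2: Δb = 25 ft, d̄ = (1.80+5.01)/2 = 3.405, v̄ = (0.69+0.99)/2 = 0.84 → q = 25×3.405×0.84 = 71.51 ft³/s
Panel 2-3: Δb = 45.2 ft, d̄ = (5.01+1.44)/2 = 3.225, v̄ = (0.99+0.44)/2 = 0.715 → q = 45.2×3.225×0.715 = 104.2 ft³/s
Q = Σ q = 175.7 ft³/s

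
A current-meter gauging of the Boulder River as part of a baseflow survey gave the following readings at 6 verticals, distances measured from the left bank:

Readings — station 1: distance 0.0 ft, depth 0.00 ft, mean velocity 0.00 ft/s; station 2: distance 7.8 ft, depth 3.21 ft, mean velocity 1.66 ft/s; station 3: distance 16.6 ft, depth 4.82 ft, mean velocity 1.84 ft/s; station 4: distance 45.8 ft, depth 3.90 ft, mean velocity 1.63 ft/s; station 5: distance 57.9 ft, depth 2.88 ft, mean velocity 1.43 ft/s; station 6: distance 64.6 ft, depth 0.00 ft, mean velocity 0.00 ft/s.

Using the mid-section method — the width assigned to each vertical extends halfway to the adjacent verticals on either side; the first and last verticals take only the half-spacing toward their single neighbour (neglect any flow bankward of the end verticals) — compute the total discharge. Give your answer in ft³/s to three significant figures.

w_2 = (16.6 − 0.0)/2 = 8.3 ft; q_2 = 1.66 × 3.21 × 8.3 = 44.23 ft³/s
w_3 = (45.8 − 7.8)/2 = 19 ft; q_3 = 1.84 × 4.82 × 19 = 168.5 ft³/s
w_4 = (57.9 − 16.6)/2 = 20.65 ft; q_4 = 1.63 × 3.90 × 20.65 = 131.3 ft³/s
w_5 = (64.6 − 45.8)/2 = 9.4 ft; q_5 = 1.43 × 2.88 × 9.4 = 38.71 ft³/s
Stations 1, 6 contribute zero (depth or velocity is 0).
Q = Σ qᵢ = 382.7 ft³/s

383 ft³/s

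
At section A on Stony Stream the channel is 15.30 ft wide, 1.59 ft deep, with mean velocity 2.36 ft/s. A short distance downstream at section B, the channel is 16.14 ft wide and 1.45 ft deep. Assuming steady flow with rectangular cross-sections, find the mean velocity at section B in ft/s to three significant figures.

Q = A₁V₁ = (15.30×1.59) × 2.36 = 57.41 ft³/s
A₂ = 16.14 × 1.45 = 23.40 ft²
V₂ = Q/A₂ = 57.41/23.40 = 2.453 ft/s

2.45 ft/s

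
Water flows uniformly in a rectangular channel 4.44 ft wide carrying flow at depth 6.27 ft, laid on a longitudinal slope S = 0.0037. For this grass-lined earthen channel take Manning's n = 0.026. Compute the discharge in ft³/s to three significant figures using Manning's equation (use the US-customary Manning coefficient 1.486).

135 ft³/s

A = b·y = 4.44 × 6.27 = 27.84 ft²
P = b + 2y = 4.44 + 2×6.27 = 16.98 ft
R = A/P = 27.84/16.98 = 1.640 ft
Q = (1.486/n)·A·R^(2/3)·S^(1/2) = (1.486/0.026) × 27.84 × 1.640^(2/3) × 0.0037^(1/2) = 134.6 ft³/s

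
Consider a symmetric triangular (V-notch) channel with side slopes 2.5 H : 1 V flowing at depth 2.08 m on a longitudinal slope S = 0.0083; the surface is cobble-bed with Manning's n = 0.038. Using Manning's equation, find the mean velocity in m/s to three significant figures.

2.34 m/s

A = z·y² = 2.5×2.08² = 10.82 m²
P = 2y√(1+z²) = 2×2.08×√(1+2.5²) = 11.20 m
R = A/P = 10.82/11.20 = 0.9656 m
Q = (1/n)·A·R^(2/3)·S^(1/2) = (1/0.038) × 10.82 × 0.9656^(2/3) × 0.0083^(1/2) = 25.33 m³/s
V = Q/A = 25.33/10.82 = 2.342 m/s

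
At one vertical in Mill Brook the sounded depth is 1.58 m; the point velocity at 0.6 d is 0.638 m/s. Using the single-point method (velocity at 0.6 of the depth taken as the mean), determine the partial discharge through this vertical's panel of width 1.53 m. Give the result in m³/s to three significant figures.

v̄ = v₀.₆ = 0.638 m/s
q = v̄ × d × w = 0.6380 × 1.58 × 1.53 = 1.542 m³/s

1.54 m³/s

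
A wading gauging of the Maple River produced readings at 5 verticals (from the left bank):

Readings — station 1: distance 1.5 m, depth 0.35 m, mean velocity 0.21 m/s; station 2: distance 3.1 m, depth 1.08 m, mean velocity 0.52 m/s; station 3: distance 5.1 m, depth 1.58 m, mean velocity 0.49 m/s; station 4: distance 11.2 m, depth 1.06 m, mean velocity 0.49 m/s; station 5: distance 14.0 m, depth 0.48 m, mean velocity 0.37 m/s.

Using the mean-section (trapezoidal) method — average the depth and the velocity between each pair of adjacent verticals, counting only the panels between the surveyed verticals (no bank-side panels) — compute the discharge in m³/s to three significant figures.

Panel 1-2: Δb = 1.6 m, d̄ = (0.35+1.08)/2 = 0.715, v̄ = (0.21+0.52)/2 = 0.365 → q = 1.6×0.715×0.365 = 0.4176 m³/s
Panel 2-3: Δb = 2 m, d̄ = (1.08+1.58)/2 = 1.33, v̄ = (0.52+0.49)/2 = 0.505 → q = 2×1.33×0.505 = 1.343 m³/s
Panel 3-4: Δb = 6.1 m, d̄ = (1.58+1.06)/2 = 1.32, v̄ = (0.49+0.49)/2 = 0.49 → q = 6.1×1.32×0.49 = 3.945 m³/s
Panel 4-5: Δb = 2.8 m, d̄ = (1.06+0.48)/2 = 0.77, v̄ = (0.49+0.37)/2 = 0.43 → q = 2.8×0.77×0.43 = 0.9271 m³/s
Q = Σ q = 6.633 m³/s

6.63 m³/s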